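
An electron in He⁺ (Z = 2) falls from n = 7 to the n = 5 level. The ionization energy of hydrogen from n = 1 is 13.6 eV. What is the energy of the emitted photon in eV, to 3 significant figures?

1.07 eV

The Bohr energies scale as Z², so for Z = 2: E_n = −54.40/n² eV.
E_7 = −54.40/49 = −1.110 eV and E_5 = −54.40/25 = −2.176 eV.
The photon energy is |E_7 − E_5| = 1.07 eV.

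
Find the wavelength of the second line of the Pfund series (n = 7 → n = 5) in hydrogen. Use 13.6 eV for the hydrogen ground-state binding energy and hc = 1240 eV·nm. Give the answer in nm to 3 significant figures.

The Pfund series terminates on n_f = 5; the second line has n_i = 5+2 = 7.
ΔE = 13.60 × (1/5² − 1/7²) = 0.2664 eV.
λ = 1240 / 0.2664 = 4650 nm.

4650 nm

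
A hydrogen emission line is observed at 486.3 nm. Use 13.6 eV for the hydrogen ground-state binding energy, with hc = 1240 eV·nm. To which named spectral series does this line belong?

Balmer

ΔE = 1240/486.3 = 2.550 eV.
This matches 13.6 × (1/2² − 1/4²), so n_f = 2: the Balmer series.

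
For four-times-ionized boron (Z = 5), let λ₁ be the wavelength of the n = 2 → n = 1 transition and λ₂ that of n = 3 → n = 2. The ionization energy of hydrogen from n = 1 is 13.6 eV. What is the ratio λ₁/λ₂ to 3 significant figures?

λ ∝ 1/ΔE ∝ 1/(1/n_f² − 1/n_i²), and the Z² and hc factors cancel in the ratio.
λ₁/λ₂ = (1/2² − 1/3²)/(1/1² − 1/2²) = 0.1389/0.7500 = 0.185.

0.185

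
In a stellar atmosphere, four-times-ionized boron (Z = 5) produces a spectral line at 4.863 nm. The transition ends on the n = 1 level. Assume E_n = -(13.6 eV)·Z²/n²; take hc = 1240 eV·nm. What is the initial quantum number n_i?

n_i = 2

The photon energy is ΔE = hc/λ = 1240 / 4.863 = 255.0 eV.
With Z = 5, ΔE = 340.0 × (1/n_f² − 1/n_i²), so 1/n_f² − 1/n_i² = 0.7500.
With n_f = 1: 1/n_i² = 1/1 − 0.7500 = 0.2500, so n_i ≈ 2.00.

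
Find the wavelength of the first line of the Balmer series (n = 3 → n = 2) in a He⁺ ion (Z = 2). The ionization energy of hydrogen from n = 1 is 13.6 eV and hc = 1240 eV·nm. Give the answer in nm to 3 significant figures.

164 nm

The Balmer series terminates on n_f = 2; the first line has n_i = 2+1 = 3.
ΔE = 54.40 × (1/2² − 1/3²) = 7.556 eV.
λ = 1240 / 7.556 = 164 nm.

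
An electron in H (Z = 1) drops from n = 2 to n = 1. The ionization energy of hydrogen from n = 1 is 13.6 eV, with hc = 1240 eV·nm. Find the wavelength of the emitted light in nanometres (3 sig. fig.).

ΔE = 13.60 × (1/1² − 1/2²) = 13.60 × 0.7500 = 10.20 eV.
λ = hc/ΔE = 1240 / 10.20 = 122 nm.

122 nm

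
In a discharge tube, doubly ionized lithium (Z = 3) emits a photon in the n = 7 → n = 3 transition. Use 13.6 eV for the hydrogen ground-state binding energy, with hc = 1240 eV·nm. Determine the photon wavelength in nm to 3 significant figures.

112 nm

For Z = 3 the level energies scale as Z², so the effective Rydberg energy is 13.6 × 9 = 122.4 eV.
ΔE = 122.4 × (1/3² − 1/7²) = 122.4 × 0.09070 = 11.10 eV.
λ = hc/ΔE = 1240 / 11.10 = 112 nm.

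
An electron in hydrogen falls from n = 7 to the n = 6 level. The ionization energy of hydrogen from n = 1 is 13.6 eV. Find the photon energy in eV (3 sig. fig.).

E_7 = −13.60/49 = −0.2776 eV and E_6 = −13.60/36 = −0.3778 eV.
The photon energy is |E_7 − E_6| = 0.100 eV.

0.100 eV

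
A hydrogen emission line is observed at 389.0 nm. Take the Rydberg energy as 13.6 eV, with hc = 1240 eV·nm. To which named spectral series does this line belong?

ΔE = 1240/389.0 = 3.188 eV.
This matches 13.6 × (1/2² − 1/8²), so n_f = 2: the Balmer series.

Balmer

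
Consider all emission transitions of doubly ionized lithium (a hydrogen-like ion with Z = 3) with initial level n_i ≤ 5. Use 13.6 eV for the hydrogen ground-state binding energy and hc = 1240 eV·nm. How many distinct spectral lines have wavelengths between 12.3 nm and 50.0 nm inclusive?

2

Enumerate all n_i → n_f pairs with 1 ≤ n_f < n_i ≤ 5 and compute λ = 1240 / [13.6·9·(1/n_f² − 1/n_i²)].
Lines falling in [12.3, 50.0] nm: 2→1 (13.51 nm), 5→2 (48.24 nm).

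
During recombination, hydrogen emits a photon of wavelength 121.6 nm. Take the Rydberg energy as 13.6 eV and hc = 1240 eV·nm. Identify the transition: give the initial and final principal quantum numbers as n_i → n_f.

The photon energy is ΔE = hc/λ = 1240 / 121.6 = 10.20 eV.
With Z = 1, ΔE = 13.60 × (1/n_f² − 1/n_i²), so 1/n_f² − 1/n_i² = 0.7498.
Trying n_f = 1 gives 1/n_i² = 0.2502, i.e. n_i ≈ 2; this pair matches.

n_i = 2, n_f = 1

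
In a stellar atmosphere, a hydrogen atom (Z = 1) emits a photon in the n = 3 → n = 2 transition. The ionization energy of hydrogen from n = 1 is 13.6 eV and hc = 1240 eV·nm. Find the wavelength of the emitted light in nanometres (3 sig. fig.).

656 nm

ΔE = 13.60 × (1/2² − 1/3²) = 13.60 × 0.1389 = 1.889 eV.
λ = hc/ΔE = 1240 / 1.889 = 656 nm.
This line belongs to the Balmer series.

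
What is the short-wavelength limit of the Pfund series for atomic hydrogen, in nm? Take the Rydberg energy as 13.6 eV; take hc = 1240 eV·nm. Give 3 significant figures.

The Pfund series has lower level n_f = 5; the series limit corresponds to n_i → ∞.
ΔE_max = 13.6 × 1 / 5² = 0.5440 eV.
λ_min = 1240 / 0.5440 = 2280 nm.

2280 nm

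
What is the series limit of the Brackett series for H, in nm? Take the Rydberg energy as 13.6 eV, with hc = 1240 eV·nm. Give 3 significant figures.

1460 nm

The Brackett series has lower level n_f = 4; the series limit corresponds to n_i → ∞.
ΔE_max = 13.6 × 1 / 4² = 0.8500 eV.
λ_min = 1240 / 0.8500 = 1460 nm.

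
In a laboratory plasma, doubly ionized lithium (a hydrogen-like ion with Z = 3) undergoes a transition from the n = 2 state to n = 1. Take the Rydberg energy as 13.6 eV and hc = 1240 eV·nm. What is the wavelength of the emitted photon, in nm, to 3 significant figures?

13.5 nm

For Z = 3 the level energies scale as Z², so the effective Rydberg energy is 13.6 × 9 = 122.4 eV.
ΔE = 122.4 × (1/1² − 1/2²) = 122.4 × 0.7500 = 91.80 eV.
λ = hc/ΔE = 1240 / 91.80 = 13.5 nm.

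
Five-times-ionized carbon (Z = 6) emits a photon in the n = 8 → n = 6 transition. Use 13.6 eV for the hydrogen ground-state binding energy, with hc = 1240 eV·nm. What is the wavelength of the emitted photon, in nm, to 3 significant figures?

208 nm

For Z = 6 the level energies scale as Z², so the effective Rydberg energy is 13.6 × 36 = 489.6 eV.
ΔE = 489.6 × (1/6² − 1/8²) = 489.6 × 0.01215 = 5.950 eV.
λ = hc/ΔE = 1240 / 5.950 = 208 nm.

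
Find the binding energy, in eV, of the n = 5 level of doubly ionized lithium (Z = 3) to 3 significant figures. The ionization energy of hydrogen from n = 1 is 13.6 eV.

4.90 eV

E_n = −13.6 Z²/n² = −122.4/n² eV for Z = 3.
E_5 = −122.4/25 = −4.90 eV, so ionization (to E = 0) requires 4.90 eV.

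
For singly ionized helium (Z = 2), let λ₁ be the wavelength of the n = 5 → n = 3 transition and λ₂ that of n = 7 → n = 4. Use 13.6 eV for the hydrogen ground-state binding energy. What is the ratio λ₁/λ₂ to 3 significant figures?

0.592

λ ∝ 1/ΔE ∝ 1/(1/n_f² − 1/n_i²), and the Z² and hc factors cancel in the ratio.
λ₁/λ₂ = (1/4² − 1/7²)/(1/3² − 1/5²) = 0.04209/0.07111 = 0.592.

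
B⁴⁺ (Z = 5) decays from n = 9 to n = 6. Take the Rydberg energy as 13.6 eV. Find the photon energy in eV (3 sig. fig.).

The Bohr energies scale as Z², so for Z = 5: E_n = −340.0/n² eV.
E_9 = −340.0/81 = −4.198 eV and E_6 = −340.0/36 = −9.444 eV.
The photon energy is |E_9 − E_6| = 5.25 eV.

5.25 eV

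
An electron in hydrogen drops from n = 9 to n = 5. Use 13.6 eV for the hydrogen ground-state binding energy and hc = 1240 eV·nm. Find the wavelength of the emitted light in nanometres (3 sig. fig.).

3300 nm

ΔE = 13.60 × (1/5² − 1/9²) = 13.60 × 0.02765 = 0.3761 eV.
λ = hc/ΔE = 1240 / 0.3761 = 3300 nm.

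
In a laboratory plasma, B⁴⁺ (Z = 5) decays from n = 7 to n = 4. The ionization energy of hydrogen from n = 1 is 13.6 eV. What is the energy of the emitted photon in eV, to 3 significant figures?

The Bohr energies scale as Z², so for Z = 5: E_n = −340.0/n² eV.
E_7 = −340.0/49 = −6.939 eV and E_4 = −340.0/16 = −21.25 eV.
The photon energy is |E_7 − E_4| = 14.3 eV.

14.3 eV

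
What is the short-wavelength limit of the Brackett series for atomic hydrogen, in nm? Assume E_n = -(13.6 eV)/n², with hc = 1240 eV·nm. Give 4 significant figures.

1459 nm

The Brackett series has lower level n_f = 4; the series limit corresponds to n_i → ∞.
ΔE_max = 13.6 × 1 / 4² = 0.8500 eV.
λ_min = 1240 / 0.8500 = 1459 nm.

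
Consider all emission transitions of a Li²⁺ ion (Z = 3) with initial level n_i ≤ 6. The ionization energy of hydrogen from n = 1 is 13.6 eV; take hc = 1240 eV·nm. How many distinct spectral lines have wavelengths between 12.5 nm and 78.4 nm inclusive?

5

Enumerate all n_i → n_f pairs with 1 ≤ n_f < n_i ≤ 6 and compute λ = 1240 / [13.6·9·(1/n_f² − 1/n_i²)].
Lines falling in [12.5, 78.4] nm: 2→1 (13.51 nm), 6→2 (45.59 nm), 5→2 (48.24 nm), 4→2 (54.03 nm), 3→2 (72.94 nm).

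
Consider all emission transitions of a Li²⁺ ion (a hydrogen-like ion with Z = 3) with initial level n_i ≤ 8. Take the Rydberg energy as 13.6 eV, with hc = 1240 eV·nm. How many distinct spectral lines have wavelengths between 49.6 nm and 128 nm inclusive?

5

Enumerate all n_i → n_f pairs with 1 ≤ n_f < n_i ≤ 8 and compute λ = 1240 / [13.6·9·(1/n_f² − 1/n_i²)].
Lines falling in [49.6, 128] nm: 4→2 (54.03 nm), 3→2 (72.94 nm), 8→3 (106.1 nm), 7→3 (111.7 nm), 6→3 (121.6 nm).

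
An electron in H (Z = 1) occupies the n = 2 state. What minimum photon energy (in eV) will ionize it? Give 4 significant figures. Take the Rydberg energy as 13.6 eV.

E_2 = −13.60/4 = −3.400 eV, so ionization (to E = 0) requires 3.400 eV.

3.400 eV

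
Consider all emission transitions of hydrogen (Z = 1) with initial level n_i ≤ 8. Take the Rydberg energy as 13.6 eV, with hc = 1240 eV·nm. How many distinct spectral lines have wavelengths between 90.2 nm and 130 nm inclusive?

Enumerate all n_i → n_f pairs with 1 ≤ n_f < n_i ≤ 8 and compute λ = 1240 / [13.6·1·(1/n_f² − 1/n_i²)].
Lines falling in [90.2, 130] nm: 8→1 (92.62 nm), 7→1 (93.08 nm), 6→1 (93.78 nm), 5→1 (94.98 nm), 4→1 (97.25 nm), 3→1 (102.6 nm), 2→1 (121.6 nm).

7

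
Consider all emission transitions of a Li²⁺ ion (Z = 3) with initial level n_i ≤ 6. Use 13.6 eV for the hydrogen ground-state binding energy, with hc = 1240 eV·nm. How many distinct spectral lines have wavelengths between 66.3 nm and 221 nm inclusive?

4

Enumerate all n_i → n_f pairs with 1 ≤ n_f < n_i ≤ 6 and compute λ = 1240 / [13.6·9·(1/n_f² − 1/n_i²)].
Lines falling in [66.3, 221] nm: 3→2 (72.94 nm), 6→3 (121.6 nm), 5→3 (142.5 nm), 4→3 (208.4 nm).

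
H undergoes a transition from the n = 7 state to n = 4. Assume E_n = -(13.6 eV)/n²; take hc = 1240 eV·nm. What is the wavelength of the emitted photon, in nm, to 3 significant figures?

2170 nm

ΔE = 13.60 × (1/4² − 1/7²) = 13.60 × 0.04209 = 0.5724 eV.
λ = hc/ΔE = 1240 / 0.5724 = 2170 nm.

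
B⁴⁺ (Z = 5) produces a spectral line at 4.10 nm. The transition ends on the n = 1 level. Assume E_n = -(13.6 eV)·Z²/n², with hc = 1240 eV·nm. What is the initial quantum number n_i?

The photon energy is ΔE = hc/λ = 1240 / 4.10 = 302.4 eV.
With Z = 5, ΔE = 340.0 × (1/n_f² − 1/n_i²), so 1/n_f² − 1/n_i² = 0.8895.
With n_f = 1: 1/n_i² = 1/1 − 0.8895 = 0.1105, so n_i ≈ 3.01.

n_i = 3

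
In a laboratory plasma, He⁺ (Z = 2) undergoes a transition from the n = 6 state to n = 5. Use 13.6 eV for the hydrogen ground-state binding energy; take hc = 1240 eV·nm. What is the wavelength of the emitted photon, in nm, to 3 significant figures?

1860 nm

For Z = 2 the level energies scale as Z², so the effective Rydberg energy is 13.6 × 4 = 54.40 eV.
ΔE = 54.40 × (1/5² − 1/6²) = 54.40 × 0.01222 = 0.6649 eV.
λ = hc/ΔE = 1240 / 0.6649 = 1860 nm.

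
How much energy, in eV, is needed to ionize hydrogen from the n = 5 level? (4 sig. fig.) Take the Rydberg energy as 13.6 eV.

0.5440 eV

E_5 = −13.60/25 = −0.5440 eV, so ionization (to E = 0) requires 0.5440 eV.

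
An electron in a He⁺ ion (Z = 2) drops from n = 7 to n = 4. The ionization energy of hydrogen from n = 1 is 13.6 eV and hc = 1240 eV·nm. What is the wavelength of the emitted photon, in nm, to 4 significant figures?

541.5 nm

For Z = 2 the level energies scale as Z², so the effective Rydberg energy is 13.6 × 4 = 54.40 eV.
ΔE = 54.40 × (1/4² − 1/7²) = 54.40 × 0.04209 = 2.290 eV.
λ = hc/ΔE = 1240 / 2.290 = 541.5 nm.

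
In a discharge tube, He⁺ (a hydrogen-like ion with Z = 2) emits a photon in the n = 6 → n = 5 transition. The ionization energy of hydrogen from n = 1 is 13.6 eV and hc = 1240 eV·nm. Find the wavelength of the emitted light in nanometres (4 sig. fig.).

For Z = 2 the level energies scale as Z², so the effective Rydberg energy is 13.6 × 4 = 54.40 eV.
ΔE = 54.40 × (1/5² − 1/6²) = 54.40 × 0.01222 = 0.6649 eV.
λ = hc/ΔE = 1240 / 0.6649 = 1865 nm.

1865 nm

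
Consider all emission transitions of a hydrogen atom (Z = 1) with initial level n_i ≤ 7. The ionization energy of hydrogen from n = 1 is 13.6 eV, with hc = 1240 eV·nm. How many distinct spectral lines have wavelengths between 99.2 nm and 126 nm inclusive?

2

Enumerate all n_i → n_f pairs with 1 ≤ n_f < n_i ≤ 7 and compute λ = 1240 / [13.6·1·(1/n_f² − 1/n_i²)].
Lines falling in [99.2, 126] nm: 3→1 (102.6 nm), 2→1 (121.6 nm).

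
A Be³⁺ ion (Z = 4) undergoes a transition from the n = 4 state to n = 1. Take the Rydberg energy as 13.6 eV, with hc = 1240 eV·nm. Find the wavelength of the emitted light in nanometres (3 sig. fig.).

For Z = 4 the level energies scale as Z², so the effective Rydberg energy is 13.6 × 16 = 217.6 eV.
ΔE = 217.6 × (1/1² − 1/4²) = 217.6 × 0.9375 = 204.0 eV.
λ = hc/ΔE = 1240 / 204.0 = 6.08 nm.

6.08 nm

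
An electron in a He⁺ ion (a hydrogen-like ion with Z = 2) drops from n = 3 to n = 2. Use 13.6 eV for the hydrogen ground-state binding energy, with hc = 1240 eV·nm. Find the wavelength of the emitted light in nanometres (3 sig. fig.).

164 nm

For Z = 2 the level energies scale as Z², so the effective Rydberg energy is 13.6 × 4 = 54.40 eV.
ΔE = 54.40 × (1/2² − 1/3²) = 54.40 × 0.1389 = 7.556 eV.
λ = hc/ΔE = 1240 / 7.556 = 164 nm.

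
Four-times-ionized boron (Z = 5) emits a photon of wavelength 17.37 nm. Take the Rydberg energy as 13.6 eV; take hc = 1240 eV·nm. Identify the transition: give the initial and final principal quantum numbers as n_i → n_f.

The photon energy is ΔE = hc/λ = 1240 / 17.37 = 71.39 eV.
With Z = 5, ΔE = 340.0 × (1/n_f² − 1/n_i²), so 1/n_f² − 1/n_i² = 0.2100.
Trying n_f = 2 gives 1/n_i² = 0.04004, i.e. n_i ≈ 5; this pair matches.

n_i = 5, n_f = 2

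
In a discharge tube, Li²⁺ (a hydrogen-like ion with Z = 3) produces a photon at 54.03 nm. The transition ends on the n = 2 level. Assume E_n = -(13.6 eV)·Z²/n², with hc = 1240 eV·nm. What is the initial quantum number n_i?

n_i = 4

The photon energy is ΔE = hc/λ = 1240 / 54.03 = 22.95 eV.
With Z = 3, ΔE = 122.4 × (1/n_f² − 1/n_i²), so 1/n_f² − 1/n_i² = 0.1875.
With n_f = 2: 1/n_i² = 1/4 − 0.1875 = 0.06250, so n_i ≈ 4.00.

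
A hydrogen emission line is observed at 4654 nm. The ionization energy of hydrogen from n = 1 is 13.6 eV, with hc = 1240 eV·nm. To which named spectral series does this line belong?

ΔE = 1240/4654 = 0.2664 eV.
This matches 13.6 × (1/5² − 1/7²), so n_f = 5: the Pfund series.

Pfund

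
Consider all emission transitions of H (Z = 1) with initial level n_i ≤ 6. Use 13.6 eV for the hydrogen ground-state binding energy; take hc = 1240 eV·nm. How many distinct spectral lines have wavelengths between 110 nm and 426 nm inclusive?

Enumerate all n_i → n_f pairs with 1 ≤ n_f < n_i ≤ 6 and compute λ = 1240 / [13.6·1·(1/n_f² − 1/n_i²)].
Lines falling in [110, 426] nm: 2→1 (121.6 nm), 6→2 (410.3 nm).

2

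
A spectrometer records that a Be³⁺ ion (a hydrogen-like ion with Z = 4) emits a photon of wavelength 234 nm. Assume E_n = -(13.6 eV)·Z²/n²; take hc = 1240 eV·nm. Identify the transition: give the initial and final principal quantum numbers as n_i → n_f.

n_i = 8, n_f = 5

The photon energy is ΔE = hc/λ = 1240 / 234 = 5.299 eV.
With Z = 4, ΔE = 217.6 × (1/n_f² − 1/n_i²), so 1/n_f² − 1/n_i² = 0.02435.
Trying n_f = 5 gives 1/n_i² = 0.01565, i.e. n_i ≈ 8; this pair matches.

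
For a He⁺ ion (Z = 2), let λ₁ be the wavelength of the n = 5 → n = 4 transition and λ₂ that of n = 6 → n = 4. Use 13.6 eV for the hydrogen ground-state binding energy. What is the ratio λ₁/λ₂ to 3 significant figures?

λ ∝ 1/ΔE ∝ 1/(1/n_f² − 1/n_i²), and the Z² and hc factors cancel in the ratio.
λ₁/λ₂ = (1/4² − 1/6²)/(1/4² − 1/5²) = 0.03472/0.02250 = 1.54.

1.54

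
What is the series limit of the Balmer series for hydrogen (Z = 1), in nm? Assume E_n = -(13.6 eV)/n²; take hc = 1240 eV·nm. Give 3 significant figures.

The Balmer series has lower level n_f = 2; the series limit corresponds to n_i → ∞.
ΔE_max = 13.6 × 1 / 2² = 3.400 eV.
λ_min = 1240 / 3.400 = 365 nm.

365 nm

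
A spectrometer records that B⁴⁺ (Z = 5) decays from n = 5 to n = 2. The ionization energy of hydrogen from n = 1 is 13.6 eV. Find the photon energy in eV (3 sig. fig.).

The Bohr energies scale as Z², so for Z = 5: E_n = −340.0/n² eV.
E_5 = −340.0/25 = −13.60 eV and E_2 = −340.0/4 = −85.00 eV.
The photon energy is |E_5 − E_2| = 71.4 eV.

71.4 eV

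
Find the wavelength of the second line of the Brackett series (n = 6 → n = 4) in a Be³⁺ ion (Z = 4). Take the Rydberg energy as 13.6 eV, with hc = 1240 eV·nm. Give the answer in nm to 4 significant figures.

The Brackett series terminates on n_f = 4; the second line has n_i = 4+2 = 6.
ΔE = 217.6 × (1/4² − 1/6²) = 7.556 eV.
λ = 1240 / 7.556 = 164.1 nm.

164.1 nm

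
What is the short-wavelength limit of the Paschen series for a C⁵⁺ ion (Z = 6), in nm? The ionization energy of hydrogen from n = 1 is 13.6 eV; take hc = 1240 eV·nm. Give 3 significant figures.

22.8 nm

The Paschen series has lower level n_f = 3; the series limit corresponds to n_i → ∞.
ΔE_max = 13.6 × 36 / 3² = 54.40 eV.
λ_min = 1240 / 54.40 = 22.8 nm.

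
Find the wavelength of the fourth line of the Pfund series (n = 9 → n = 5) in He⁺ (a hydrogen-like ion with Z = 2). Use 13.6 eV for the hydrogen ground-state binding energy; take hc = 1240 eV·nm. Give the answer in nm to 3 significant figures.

The Pfund series terminates on n_f = 5; the fourth line has n_i = 5+4 = 9.
ΔE = 54.40 × (1/5² − 1/9²) = 1.504 eV.
λ = 1240 / 1.504 = 824 nm.

824 nm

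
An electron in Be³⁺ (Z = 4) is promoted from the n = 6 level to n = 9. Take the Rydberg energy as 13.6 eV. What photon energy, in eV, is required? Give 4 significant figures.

The Bohr energies scale as Z², so for Z = 4: E_n = −217.6/n² eV.
E_9 = −217.6/81 = −2.686 eV and E_6 = −217.6/36 = −6.044 eV.
The photon energy is |E_9 − E_6| = 3.358 eV.

3.358 eV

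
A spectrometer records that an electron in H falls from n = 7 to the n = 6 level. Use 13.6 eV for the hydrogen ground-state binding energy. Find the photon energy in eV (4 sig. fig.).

0.1002 eV

E_7 = −13.60/49 = −0.2776 eV and E_6 = −13.60/36 = −0.3778 eV.
The photon energy is |E_7 − E_6| = 0.1002 eV.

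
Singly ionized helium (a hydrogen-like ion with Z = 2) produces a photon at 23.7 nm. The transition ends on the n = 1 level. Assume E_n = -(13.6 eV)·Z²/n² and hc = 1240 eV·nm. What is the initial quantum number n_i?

The photon energy is ΔE = hc/λ = 1240 / 23.7 = 52.32 eV.
With Z = 2, ΔE = 54.40 × (1/n_f² − 1/n_i²), so 1/n_f² − 1/n_i² = 0.9618.
With n_f = 1: 1/n_i² = 1/1 − 0.9618 = 0.03822, so n_i ≈ 5.11.

n_i = 5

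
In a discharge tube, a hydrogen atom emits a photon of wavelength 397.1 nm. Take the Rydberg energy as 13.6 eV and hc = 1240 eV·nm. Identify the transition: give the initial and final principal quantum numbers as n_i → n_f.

n_i = 7, n_f = 2

The photon energy is ΔE = hc/λ = 1240 / 397.1 = 3.123 eV.
With Z = 1, ΔE = 13.60 × (1/n_f² − 1/n_i²), so 1/n_f² − 1/n_i² = 0.2296.
Trying n_f = 2 gives 1/n_i² = 0.02039, i.e. n_i ≈ 7; this pair matches.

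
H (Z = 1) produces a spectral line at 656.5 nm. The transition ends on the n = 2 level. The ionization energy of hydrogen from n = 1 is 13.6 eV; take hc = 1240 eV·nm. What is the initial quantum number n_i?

n_i = 3

The photon energy is ΔE = hc/λ = 1240 / 656.5 = 1.889 eV.
With Z = 1, ΔE = 13.60 × (1/n_f² − 1/n_i²), so 1/n_f² − 1/n_i² = 0.1389.
With n_f = 2: 1/n_i² = 1/4 − 0.1389 = 0.1111, so n_i ≈ 3.00.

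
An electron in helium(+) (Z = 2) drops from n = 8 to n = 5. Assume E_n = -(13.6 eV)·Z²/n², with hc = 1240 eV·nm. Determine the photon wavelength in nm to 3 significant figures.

935 nm

For Z = 2 the level energies scale as Z², so the effective Rydberg energy is 13.6 × 4 = 54.40 eV.
ΔE = 54.40 × (1/5² − 1/8²) = 54.40 × 0.02438 = 1.326 eV.
λ = hc/ΔE = 1240 / 1.326 = 935 nm.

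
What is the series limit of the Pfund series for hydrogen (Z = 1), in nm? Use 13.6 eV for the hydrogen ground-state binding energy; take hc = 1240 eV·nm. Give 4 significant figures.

The Pfund series has lower level n_f = 5; the series limit corresponds to n_i → ∞.
ΔE_max = 13.6 × 1 / 5² = 0.5440 eV.
λ_min = 1240 / 0.5440 = 2279 nm.

2279 nm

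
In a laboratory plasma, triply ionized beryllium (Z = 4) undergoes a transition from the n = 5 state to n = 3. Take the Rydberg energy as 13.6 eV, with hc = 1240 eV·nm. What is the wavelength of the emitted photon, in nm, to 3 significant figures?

80.1 nm

For Z = 4 the level energies scale as Z², so the effective Rydberg energy is 13.6 × 16 = 217.6 eV.
ΔE = 217.6 × (1/3² − 1/5²) = 217.6 × 0.07111 = 15.47 eV.
λ = hc/ΔE = 1240 / 15.47 = 80.1 nm.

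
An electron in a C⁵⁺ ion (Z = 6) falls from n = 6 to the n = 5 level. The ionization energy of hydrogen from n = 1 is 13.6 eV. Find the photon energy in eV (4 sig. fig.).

5.984 eV

The Bohr energies scale as Z², so for Z = 6: E_n = −489.6/n² eV.
E_6 = −489.6/36 = −13.60 eV and E_5 = −489.6/25 = −19.58 eV.
The photon energy is |E_6 − E_5| = 5.984 eV.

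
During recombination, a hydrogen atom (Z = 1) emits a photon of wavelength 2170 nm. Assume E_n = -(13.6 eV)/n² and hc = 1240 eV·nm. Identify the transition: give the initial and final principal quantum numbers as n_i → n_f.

The photon energy is ΔE = hc/λ = 1240 / 2170 = 0.5714 eV.
With Z = 1, ΔE = 13.60 × (1/n_f² − 1/n_i²), so 1/n_f² − 1/n_i² = 0.04202.
Trying n_f = 4 gives 1/n_i² = 0.02048, i.e. n_i ≈ 7; this pair matches.

n_i = 7, n_f = 4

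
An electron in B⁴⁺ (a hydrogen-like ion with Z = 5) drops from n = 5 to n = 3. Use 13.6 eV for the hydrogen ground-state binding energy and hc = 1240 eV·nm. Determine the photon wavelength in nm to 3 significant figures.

For Z = 5 the level energies scale as Z², so the effective Rydberg energy is 13.6 × 25 = 340.0 eV.
ΔE = 340.0 × (1/3² − 1/5²) = 340.0 × 0.07111 = 24.18 eV.
λ = hc/ΔE = 1240 / 24.18 = 51.3 nm.

51.3 nm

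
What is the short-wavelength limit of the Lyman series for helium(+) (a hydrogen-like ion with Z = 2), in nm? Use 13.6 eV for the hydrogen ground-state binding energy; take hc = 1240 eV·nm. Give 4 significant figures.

The Lyman series has lower level n_f = 1; the series limit corresponds to n_i → ∞.
ΔE_max = 13.6 × 4 / 1² = 54.40 eV.
λ_min = 1240 / 54.40 = 22.79 nm.

22.79 nm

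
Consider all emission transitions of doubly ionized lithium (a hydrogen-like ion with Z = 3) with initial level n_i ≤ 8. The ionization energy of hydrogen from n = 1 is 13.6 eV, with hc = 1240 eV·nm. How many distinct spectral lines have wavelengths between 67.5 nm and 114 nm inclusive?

Enumerate all n_i → n_f pairs with 1 ≤ n_f < n_i ≤ 8 and compute λ = 1240 / [13.6·9·(1/n_f² − 1/n_i²)].
Lines falling in [67.5, 114] nm: 3→2 (72.94 nm), 8→3 (106.1 nm), 7→3 (111.7 nm).

3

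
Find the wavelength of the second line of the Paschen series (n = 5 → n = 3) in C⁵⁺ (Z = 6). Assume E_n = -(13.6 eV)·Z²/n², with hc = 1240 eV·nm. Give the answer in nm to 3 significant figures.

35.6 nm

The Paschen series terminates on n_f = 3; the second line has n_i = 3+2 = 5.
ΔE = 489.6 × (1/3² − 1/5²) = 34.82 eV.
λ = 1240 / 34.82 = 35.6 nm.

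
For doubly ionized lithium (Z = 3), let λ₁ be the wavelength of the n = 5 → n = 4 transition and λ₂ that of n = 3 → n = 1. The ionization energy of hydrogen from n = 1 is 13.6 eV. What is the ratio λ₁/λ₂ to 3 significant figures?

39.5

λ ∝ 1/ΔE ∝ 1/(1/n_f² − 1/n_i²), and the Z² and hc factors cancel in the ratio.
λ₁/λ₂ = (1/1² − 1/3²)/(1/4² − 1/5²) = 0.8889/0.02250 = 39.5.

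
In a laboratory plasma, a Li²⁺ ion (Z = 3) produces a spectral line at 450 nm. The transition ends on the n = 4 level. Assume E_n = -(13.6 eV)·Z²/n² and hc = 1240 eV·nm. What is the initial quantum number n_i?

The photon energy is ΔE = hc/λ = 1240 / 450 = 2.756 eV.
With Z = 3, ΔE = 122.4 × (1/n_f² − 1/n_i²), so 1/n_f² − 1/n_i² = 0.02251.
With n_f = 4: 1/n_i² = 1/16 − 0.02251 = 0.03999, so n_i ≈ 5.00.

n_i = 5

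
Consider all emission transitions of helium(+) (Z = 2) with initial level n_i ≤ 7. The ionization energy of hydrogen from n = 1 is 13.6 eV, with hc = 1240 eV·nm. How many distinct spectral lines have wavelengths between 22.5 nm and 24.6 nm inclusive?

Enumerate all n_i → n_f pairs with 1 ≤ n_f < n_i ≤ 7 and compute λ = 1240 / [13.6·4·(1/n_f² − 1/n_i²)].
Lines falling in [22.5, 24.6] nm: 7→1 (23.27 nm), 6→1 (23.45 nm), 5→1 (23.74 nm), 4→1 (24.31 nm).

4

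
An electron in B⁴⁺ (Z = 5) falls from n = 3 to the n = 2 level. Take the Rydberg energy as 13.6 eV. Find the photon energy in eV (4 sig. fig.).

The Bohr energies scale as Z², so for Z = 5: E_n = −340.0/n² eV.
E_3 = −340.0/9 = −37.78 eV and E_2 = −340.0/4 = −85.00 eV.
The photon energy is |E_3 − E_2| = 47.22 eV.

47.22 eV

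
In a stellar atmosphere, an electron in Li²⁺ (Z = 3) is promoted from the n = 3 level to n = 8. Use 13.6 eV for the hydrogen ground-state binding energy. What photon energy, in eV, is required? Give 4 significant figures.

11.69 eV

The Bohr energies scale as Z², so for Z = 3: E_n = −122.4/n² eV.
E_8 = −122.4/64 = −1.913 eV and E_3 = −122.4/9 = −13.60 eV.
The photon energy is |E_8 − E_3| = 11.69 eV.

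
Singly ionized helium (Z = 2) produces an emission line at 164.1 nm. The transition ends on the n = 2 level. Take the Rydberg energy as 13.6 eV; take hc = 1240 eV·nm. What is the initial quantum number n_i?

The photon energy is ΔE = hc/λ = 1240 / 164.1 = 7.556 eV.
With Z = 2, ΔE = 54.40 × (1/n_f² − 1/n_i²), so 1/n_f² − 1/n_i² = 0.1389.
With n_f = 2: 1/n_i² = 1/4 − 0.1389 = 0.1111, so n_i ≈ 3.00.

n_i = 3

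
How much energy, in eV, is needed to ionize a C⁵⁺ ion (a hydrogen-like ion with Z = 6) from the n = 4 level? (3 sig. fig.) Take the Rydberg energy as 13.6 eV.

E_n = −13.6 Z²/n² = −489.6/n² eV for Z = 6.
E_4 = −489.6/16 = −30.6 eV, so ionization (to E = 0) requires 30.6 eV.

30.6 eV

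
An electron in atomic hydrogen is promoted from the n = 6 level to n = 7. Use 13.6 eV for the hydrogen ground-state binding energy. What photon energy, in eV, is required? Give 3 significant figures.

E_7 = −13.60/49 = −0.2776 eV and E_6 = −13.60/36 = −0.3778 eV.
The photon energy is |E_7 − E_6| = 0.100 eV.

0.100 eV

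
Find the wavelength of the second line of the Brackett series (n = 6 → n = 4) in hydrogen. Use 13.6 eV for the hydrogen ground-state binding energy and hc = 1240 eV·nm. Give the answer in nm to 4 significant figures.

2626 nm

The Brackett series terminates on n_f = 4; the second line has n_i = 4+2 = 6.
ΔE = 13.60 × (1/4² − 1/6²) = 0.4722 eV.
λ = 1240 / 0.4722 = 2626 nm.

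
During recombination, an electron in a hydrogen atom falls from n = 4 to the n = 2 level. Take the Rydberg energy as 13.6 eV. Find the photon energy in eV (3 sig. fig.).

2.55 eV

E_4 = −13.60/16 = −0.8500 eV and E_2 = −13.60/4 = −3.400 eV.
The photon energy is |E_4 − E_2| = 2.55 eV.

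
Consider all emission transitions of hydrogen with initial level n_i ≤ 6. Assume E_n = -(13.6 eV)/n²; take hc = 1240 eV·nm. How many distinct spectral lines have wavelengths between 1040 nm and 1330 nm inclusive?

Enumerate all n_i → n_f pairs with 1 ≤ n_f < n_i ≤ 6 and compute λ = 1240 / [13.6·1·(1/n_f² − 1/n_i²)].
Lines falling in [1040, 1330] nm: 6→3 (1094 nm), 5→3 (1282 nm).

2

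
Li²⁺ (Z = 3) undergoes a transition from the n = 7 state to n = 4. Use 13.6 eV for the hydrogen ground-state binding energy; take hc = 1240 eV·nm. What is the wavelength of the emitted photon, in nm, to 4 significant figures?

240.7 nm

For Z = 3 the level energies scale as Z², so the effective Rydberg energy is 13.6 × 9 = 122.4 eV.
ΔE = 122.4 × (1/4² − 1/7²) = 122.4 × 0.04209 = 5.152 eV.
λ = hc/ΔE = 1240 / 5.152 = 240.7 nm.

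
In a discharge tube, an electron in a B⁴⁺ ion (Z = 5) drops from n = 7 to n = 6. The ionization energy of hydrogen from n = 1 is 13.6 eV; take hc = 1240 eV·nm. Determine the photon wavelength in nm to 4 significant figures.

For Z = 5 the level energies scale as Z², so the effective Rydberg energy is 13.6 × 25 = 340.0 eV.
ΔE = 340.0 × (1/6² − 1/7²) = 340.0 × 0.007370 = 2.506 eV.
λ = hc/ΔE = 1240 / 2.506 = 494.9 nm.

494.9 nm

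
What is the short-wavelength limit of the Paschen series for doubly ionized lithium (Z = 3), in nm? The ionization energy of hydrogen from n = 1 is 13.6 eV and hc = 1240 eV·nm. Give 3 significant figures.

91.2 nm

The Paschen series has lower level n_f = 3; the series limit corresponds to n_i → ∞.
ΔE_max = 13.6 × 9 / 3² = 13.60 eV.
λ_min = 1240 / 13.60 = 91.2 nm.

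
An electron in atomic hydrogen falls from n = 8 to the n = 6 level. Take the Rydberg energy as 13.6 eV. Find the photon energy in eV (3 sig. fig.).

E_8 = −13.60/64 = −0.2125 eV and E_6 = −13.60/36 = −0.3778 eV.
The photon energy is |E_8 − E_6| = 0.165 eV.

0.165 eV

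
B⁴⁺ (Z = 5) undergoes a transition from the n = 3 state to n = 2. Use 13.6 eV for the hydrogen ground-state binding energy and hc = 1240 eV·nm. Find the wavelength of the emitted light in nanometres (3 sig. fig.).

For Z = 5 the level energies scale as Z², so the effective Rydberg energy is 13.6 × 25 = 340.0 eV.
ΔE = 340.0 × (1/2² − 1/3²) = 340.0 × 0.1389 = 47.22 eV.
λ = hc/ΔE = 1240 / 47.22 = 26.3 nm.

26.3 nm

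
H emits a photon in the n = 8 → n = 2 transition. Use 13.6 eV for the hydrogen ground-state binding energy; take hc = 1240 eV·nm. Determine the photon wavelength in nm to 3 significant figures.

389 nm

ΔE = 13.60 × (1/2² − 1/8²) = 13.60 × 0.2344 = 3.188 eV.
λ = hc/ΔE = 1240 / 3.188 = 389 nm.
This line belongs to the Balmer series.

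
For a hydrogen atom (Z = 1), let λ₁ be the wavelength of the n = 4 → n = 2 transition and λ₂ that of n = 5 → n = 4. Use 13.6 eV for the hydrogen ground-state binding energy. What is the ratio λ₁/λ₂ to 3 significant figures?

λ ∝ 1/ΔE ∝ 1/(1/n_f² − 1/n_i²), and the Z² and hc factors cancel in the ratio.
λ₁/λ₂ = (1/4² − 1/5²)/(1/2² − 1/4²) = 0.02250/0.1875 = 0.120.

0.120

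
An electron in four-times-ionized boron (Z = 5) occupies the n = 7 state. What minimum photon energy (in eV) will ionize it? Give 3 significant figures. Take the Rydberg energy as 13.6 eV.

E_n = −13.6 Z²/n² = −340.0/n² eV for Z = 5.
E_7 = −340.0/49 = −6.94 eV, so ionization (to E = 0) requires 6.94 eV.

6.94 eV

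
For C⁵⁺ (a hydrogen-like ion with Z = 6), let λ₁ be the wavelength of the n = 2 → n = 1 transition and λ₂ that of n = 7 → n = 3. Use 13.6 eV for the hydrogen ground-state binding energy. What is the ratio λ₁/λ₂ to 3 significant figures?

0.121

λ ∝ 1/ΔE ∝ 1/(1/n_f² − 1/n_i²), and the Z² and hc factors cancel in the ratio.
λ₁/λ₂ = (1/3² − 1/7²)/(1/1² − 1/2²) = 0.09070/0.7500 = 0.121.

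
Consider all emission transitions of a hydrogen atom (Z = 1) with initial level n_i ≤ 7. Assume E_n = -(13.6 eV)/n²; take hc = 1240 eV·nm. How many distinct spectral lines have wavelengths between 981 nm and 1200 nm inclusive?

2

Enumerate all n_i → n_f pairs with 1 ≤ n_f < n_i ≤ 7 and compute λ = 1240 / [13.6·1·(1/n_f² − 1/n_i²)].
Lines falling in [981, 1200] nm: 7→3 (1005 nm), 6→3 (1094 nm).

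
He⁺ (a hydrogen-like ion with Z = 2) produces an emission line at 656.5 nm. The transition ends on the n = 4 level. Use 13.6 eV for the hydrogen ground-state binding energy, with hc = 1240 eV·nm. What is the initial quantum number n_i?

The photon energy is ΔE = hc/λ = 1240 / 656.5 = 1.889 eV.
With Z = 2, ΔE = 54.40 × (1/n_f² − 1/n_i²), so 1/n_f² − 1/n_i² = 0.03472.
With n_f = 4: 1/n_i² = 1/16 − 0.03472 = 0.02778, so n_i ≈ 6.00.

n_i = 6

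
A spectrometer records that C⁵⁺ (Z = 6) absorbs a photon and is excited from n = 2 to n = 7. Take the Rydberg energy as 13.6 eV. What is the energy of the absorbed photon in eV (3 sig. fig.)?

112 eV

The Bohr energies scale as Z², so for Z = 6: E_n = −489.6/n² eV.
E_7 = −489.6/49 = −9.992 eV and E_2 = −489.6/4 = −122.4 eV.
The photon energy is |E_7 − E_2| = 112 eV.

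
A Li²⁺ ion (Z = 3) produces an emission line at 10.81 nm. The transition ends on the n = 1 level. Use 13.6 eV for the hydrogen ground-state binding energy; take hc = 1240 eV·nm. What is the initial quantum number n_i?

The photon energy is ΔE = hc/λ = 1240 / 10.81 = 114.7 eV.
With Z = 3, ΔE = 122.4 × (1/n_f² − 1/n_i²), so 1/n_f² − 1/n_i² = 0.9372.
With n_f = 1: 1/n_i² = 1/1 − 0.9372 = 0.06284, so n_i ≈ 3.99.

n_i = 4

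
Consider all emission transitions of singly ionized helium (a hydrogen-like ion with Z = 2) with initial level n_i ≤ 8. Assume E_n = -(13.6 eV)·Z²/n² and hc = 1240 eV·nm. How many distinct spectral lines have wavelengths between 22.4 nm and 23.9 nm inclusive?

4

Enumerate all n_i → n_f pairs with 1 ≤ n_f < n_i ≤ 8 and compute λ = 1240 / [13.6·4·(1/n_f² − 1/n_i²)].
Lines falling in [22.4, 23.9] nm: 8→1 (23.16 nm), 7→1 (23.27 nm), 6→1 (23.45 nm), 5→1 (23.74 nm).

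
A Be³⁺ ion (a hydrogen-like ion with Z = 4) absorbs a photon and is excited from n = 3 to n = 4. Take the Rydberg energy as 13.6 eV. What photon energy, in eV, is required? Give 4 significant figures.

10.58 eV

The Bohr energies scale as Z², so for Z = 4: E_n = −217.6/n² eV.
E_4 = −217.6/16 = −13.60 eV and E_3 = −217.6/9 = −24.18 eV.
The photon energy is |E_4 − E_3| = 10.58 eV.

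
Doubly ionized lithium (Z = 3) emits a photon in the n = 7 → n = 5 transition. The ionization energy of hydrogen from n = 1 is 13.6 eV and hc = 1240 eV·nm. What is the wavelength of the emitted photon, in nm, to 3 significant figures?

517 nm

For Z = 3 the level energies scale as Z², so the effective Rydberg energy is 13.6 × 9 = 122.4 eV.
ΔE = 122.4 × (1/5² − 1/7²) = 122.4 × 0.01959 = 2.398 eV.
λ = hc/ΔE = 1240 / 2.398 = 517 nm.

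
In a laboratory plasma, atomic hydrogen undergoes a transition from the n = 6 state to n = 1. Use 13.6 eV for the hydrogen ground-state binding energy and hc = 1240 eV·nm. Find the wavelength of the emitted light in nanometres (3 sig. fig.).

93.8 nm

ΔE = 13.60 × (1/1² − 1/6²) = 13.60 × 0.9722 = 13.22 eV.
λ = hc/ΔE = 1240 / 13.22 = 93.8 nm.
This line belongs to the Lyman series.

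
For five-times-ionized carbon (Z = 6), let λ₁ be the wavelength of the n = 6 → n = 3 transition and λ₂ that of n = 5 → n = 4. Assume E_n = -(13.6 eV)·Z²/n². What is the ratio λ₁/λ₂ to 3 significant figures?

0.270

λ ∝ 1/ΔE ∝ 1/(1/n_f² − 1/n_i²), and the Z² and hc factors cancel in the ratio.
λ₁/λ₂ = (1/4² − 1/5²)/(1/3² − 1/6²) = 0.02250/0.08333 = 0.270.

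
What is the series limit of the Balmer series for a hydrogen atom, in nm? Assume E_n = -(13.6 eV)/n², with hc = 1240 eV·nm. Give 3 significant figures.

The Balmer series has lower level n_f = 2; the series limit corresponds to n_i → ∞.
ΔE_max = 13.6 × 1 / 2² = 3.400 eV.
λ_min = 1240 / 3.400 = 365 nm.

365 nm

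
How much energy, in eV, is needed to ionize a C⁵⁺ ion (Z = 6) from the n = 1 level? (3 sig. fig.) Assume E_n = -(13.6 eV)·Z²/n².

490 eV

E_n = −13.6 Z²/n² = −489.6/n² eV for Z = 6.
E_1 = −489.6/1 = −490 eV, so ionization (to E = 0) requires 490 eV.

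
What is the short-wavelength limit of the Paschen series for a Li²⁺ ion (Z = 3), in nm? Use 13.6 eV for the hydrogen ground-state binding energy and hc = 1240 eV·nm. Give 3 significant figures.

The Paschen series has lower level n_f = 3; the series limit corresponds to n_i → ∞.
ΔE_max = 13.6 × 9 / 3² = 13.60 eV.
λ_min = 1240 / 13.60 = 91.2 nm.

91.2 nm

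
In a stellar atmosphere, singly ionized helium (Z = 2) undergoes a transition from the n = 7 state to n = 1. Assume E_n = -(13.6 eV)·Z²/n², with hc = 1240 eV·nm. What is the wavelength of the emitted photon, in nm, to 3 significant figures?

For Z = 2 the level energies scale as Z², so the effective Rydberg energy is 13.6 × 4 = 54.40 eV.
ΔE = 54.40 × (1/1² − 1/7²) = 54.40 × 0.9796 = 53.29 eV.
λ = hc/ΔE = 1240 / 53.29 = 23.3 nm.

23.3 nm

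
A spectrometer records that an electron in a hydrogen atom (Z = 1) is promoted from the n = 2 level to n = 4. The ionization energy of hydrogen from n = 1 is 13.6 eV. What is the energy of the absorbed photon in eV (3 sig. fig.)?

2.55 eV

E_4 = −13.60/16 = −0.8500 eV and E_2 = −13.60/4 = −3.400 eV.
The photon energy is |E_4 − E_2| = 2.55 eV.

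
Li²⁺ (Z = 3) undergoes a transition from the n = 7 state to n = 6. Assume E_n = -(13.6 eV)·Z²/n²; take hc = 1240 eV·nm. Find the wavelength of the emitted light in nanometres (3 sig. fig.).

1370 nm

For Z = 3 the level energies scale as Z², so the effective Rydberg energy is 13.6 × 9 = 122.4 eV.
ΔE = 122.4 × (1/6² − 1/7²) = 122.4 × 0.007370 = 0.9020 eV.
λ = hc/ΔE = 1240 / 0.9020 = 1370 nm.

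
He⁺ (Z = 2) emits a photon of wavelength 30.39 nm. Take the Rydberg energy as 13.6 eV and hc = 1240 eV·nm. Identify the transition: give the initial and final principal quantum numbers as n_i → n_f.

The photon energy is ΔE = hc/λ = 1240 / 30.39 = 40.80 eV.
With Z = 2, ΔE = 54.40 × (1/n_f² − 1/n_i²), so 1/n_f² − 1/n_i² = 0.7501.
Trying n_f = 1 gives 1/n_i² = 0.2499, i.e. n_i ≈ 2; this pair matches.

n_i = 2, n_f = 1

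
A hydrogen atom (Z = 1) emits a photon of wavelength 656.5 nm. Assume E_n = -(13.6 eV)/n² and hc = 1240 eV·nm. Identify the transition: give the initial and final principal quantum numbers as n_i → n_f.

n_i = 3, n_f = 2

The photon energy is ΔE = hc/λ = 1240 / 656.5 = 1.889 eV.
With Z = 1, ΔE = 13.60 × (1/n_f² − 1/n_i²), so 1/n_f² − 1/n_i² = 0.1389.
Trying n_f = 2 gives 1/n_i² = 0.1111, i.e. n_i ≈ 3; this pair matches.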